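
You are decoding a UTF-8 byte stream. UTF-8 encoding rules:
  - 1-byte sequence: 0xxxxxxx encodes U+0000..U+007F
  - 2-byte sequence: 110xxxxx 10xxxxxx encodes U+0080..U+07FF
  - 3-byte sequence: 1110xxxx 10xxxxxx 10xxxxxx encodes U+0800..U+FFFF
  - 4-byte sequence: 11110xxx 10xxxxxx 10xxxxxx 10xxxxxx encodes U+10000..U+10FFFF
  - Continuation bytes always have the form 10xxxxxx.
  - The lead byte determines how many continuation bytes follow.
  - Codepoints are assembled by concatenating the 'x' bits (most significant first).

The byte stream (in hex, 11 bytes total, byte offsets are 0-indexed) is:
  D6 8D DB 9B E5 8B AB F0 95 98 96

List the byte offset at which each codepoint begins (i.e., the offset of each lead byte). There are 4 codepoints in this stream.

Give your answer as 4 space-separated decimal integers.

Answer: 0 2 4 7

Derivation:
Byte[0]=D6: 2-byte lead, need 1 cont bytes. acc=0x16
Byte[1]=8D: continuation. acc=(acc<<6)|0x0D=0x58D
Completed: cp=U+058D (starts at byte 0)
Byte[2]=DB: 2-byte lead, need 1 cont bytes. acc=0x1B
Byte[3]=9B: continuation. acc=(acc<<6)|0x1B=0x6DB
Completed: cp=U+06DB (starts at byte 2)
Byte[4]=E5: 3-byte lead, need 2 cont bytes. acc=0x5
Byte[5]=8B: continuation. acc=(acc<<6)|0x0B=0x14B
Byte[6]=AB: continuation. acc=(acc<<6)|0x2B=0x52EB
Completed: cp=U+52EB (starts at byte 4)
Byte[7]=F0: 4-byte lead, need 3 cont bytes. acc=0x0
Byte[8]=95: continuation. acc=(acc<<6)|0x15=0x15
Byte[9]=98: continuation. acc=(acc<<6)|0x18=0x558
Byte[10]=96: continuation. acc=(acc<<6)|0x16=0x15616
Completed: cp=U+15616 (starts at byte 7)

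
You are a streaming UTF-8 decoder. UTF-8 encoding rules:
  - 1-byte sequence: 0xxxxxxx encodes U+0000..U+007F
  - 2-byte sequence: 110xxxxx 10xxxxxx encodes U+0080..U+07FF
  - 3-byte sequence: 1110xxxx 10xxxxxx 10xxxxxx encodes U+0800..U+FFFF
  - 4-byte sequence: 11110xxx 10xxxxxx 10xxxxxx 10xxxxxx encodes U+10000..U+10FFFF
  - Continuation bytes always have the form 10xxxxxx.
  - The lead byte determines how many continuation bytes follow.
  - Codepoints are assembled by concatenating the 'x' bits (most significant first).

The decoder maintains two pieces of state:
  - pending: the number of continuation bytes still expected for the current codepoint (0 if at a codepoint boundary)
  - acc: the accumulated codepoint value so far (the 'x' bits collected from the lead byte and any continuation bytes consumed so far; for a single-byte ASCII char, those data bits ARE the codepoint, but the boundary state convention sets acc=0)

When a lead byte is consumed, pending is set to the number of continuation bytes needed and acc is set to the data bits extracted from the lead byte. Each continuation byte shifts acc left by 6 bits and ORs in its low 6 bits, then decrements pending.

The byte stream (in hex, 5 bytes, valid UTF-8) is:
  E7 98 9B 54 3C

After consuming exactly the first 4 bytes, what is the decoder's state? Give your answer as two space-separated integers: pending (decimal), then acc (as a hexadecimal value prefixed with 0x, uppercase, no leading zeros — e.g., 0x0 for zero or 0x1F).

Byte[0]=E7: 3-byte lead. pending=2, acc=0x7
Byte[1]=98: continuation. acc=(acc<<6)|0x18=0x1D8, pending=1
Byte[2]=9B: continuation. acc=(acc<<6)|0x1B=0x761B, pending=0
Byte[3]=54: 1-byte. pending=0, acc=0x0

Answer: 0 0x0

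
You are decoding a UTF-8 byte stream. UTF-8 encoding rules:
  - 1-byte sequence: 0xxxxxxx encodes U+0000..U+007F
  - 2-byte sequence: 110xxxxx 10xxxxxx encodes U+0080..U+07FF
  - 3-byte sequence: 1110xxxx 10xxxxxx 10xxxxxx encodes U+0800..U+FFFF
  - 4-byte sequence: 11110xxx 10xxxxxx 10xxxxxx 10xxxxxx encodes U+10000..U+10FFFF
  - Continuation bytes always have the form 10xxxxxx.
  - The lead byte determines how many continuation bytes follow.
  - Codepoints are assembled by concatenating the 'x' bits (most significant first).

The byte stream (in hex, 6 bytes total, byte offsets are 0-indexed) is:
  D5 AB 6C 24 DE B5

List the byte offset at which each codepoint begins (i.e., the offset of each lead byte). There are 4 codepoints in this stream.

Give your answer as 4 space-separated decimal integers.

Answer: 0 2 3 4

Derivation:
Byte[0]=D5: 2-byte lead, need 1 cont bytes. acc=0x15
Byte[1]=AB: continuation. acc=(acc<<6)|0x2B=0x56B
Completed: cp=U+056B (starts at byte 0)
Byte[2]=6C: 1-byte ASCII. cp=U+006C
Byte[3]=24: 1-byte ASCII. cp=U+0024
Byte[4]=DE: 2-byte lead, need 1 cont bytes. acc=0x1E
Byte[5]=B5: continuation. acc=(acc<<6)|0x35=0x7B5
Completed: cp=U+07B5 (starts at byte 4)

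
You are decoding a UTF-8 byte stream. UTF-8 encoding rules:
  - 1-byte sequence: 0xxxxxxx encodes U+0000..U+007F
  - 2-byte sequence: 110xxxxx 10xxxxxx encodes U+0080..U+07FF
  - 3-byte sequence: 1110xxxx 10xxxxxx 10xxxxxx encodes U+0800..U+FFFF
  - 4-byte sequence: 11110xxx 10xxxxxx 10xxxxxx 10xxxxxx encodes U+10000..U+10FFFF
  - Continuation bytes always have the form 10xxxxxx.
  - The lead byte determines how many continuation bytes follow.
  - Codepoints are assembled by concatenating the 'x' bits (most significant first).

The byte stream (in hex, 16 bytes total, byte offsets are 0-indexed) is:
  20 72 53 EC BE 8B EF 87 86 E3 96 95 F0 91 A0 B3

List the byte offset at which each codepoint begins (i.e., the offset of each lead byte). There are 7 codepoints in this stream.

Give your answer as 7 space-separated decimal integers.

Byte[0]=20: 1-byte ASCII. cp=U+0020
Byte[1]=72: 1-byte ASCII. cp=U+0072
Byte[2]=53: 1-byte ASCII. cp=U+0053
Byte[3]=EC: 3-byte lead, need 2 cont bytes. acc=0xC
Byte[4]=BE: continuation. acc=(acc<<6)|0x3E=0x33E
Byte[5]=8B: continuation. acc=(acc<<6)|0x0B=0xCF8B
Completed: cp=U+CF8B (starts at byte 3)
Byte[6]=EF: 3-byte lead, need 2 cont bytes. acc=0xF
Byte[7]=87: continuation. acc=(acc<<6)|0x07=0x3C7
Byte[8]=86: continuation. acc=(acc<<6)|0x06=0xF1C6
Completed: cp=U+F1C6 (starts at byte 6)
Byte[9]=E3: 3-byte lead, need 2 cont bytes. acc=0x3
Byte[10]=96: continuation. acc=(acc<<6)|0x16=0xD6
Byte[11]=95: continuation. acc=(acc<<6)|0x15=0x3595
Completed: cp=U+3595 (starts at byte 9)
Byte[12]=F0: 4-byte lead, need 3 cont bytes. acc=0x0
Byte[13]=91: continuation. acc=(acc<<6)|0x11=0x11
Byte[14]=A0: continuation. acc=(acc<<6)|0x20=0x460
Byte[15]=B3: continuation. acc=(acc<<6)|0x33=0x11833
Completed: cp=U+11833 (starts at byte 12)

Answer: 0 1 2 3 6 9 12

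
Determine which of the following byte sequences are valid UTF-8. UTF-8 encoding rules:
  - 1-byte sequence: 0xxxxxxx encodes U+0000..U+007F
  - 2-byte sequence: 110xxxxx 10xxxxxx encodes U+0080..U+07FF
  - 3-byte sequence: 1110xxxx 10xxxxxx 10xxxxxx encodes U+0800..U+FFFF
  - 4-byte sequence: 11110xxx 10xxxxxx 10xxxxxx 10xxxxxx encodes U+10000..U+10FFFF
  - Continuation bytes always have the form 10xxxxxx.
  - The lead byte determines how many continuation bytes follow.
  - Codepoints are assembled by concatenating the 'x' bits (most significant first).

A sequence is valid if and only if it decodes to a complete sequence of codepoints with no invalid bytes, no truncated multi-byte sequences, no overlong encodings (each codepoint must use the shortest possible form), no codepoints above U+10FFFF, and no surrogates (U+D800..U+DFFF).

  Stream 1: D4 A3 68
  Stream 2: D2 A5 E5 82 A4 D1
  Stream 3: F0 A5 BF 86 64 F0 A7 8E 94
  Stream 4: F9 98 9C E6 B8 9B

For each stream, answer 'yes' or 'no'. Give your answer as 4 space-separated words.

Stream 1: decodes cleanly. VALID
Stream 2: error at byte offset 6. INVALID
Stream 3: decodes cleanly. VALID
Stream 4: error at byte offset 0. INVALID

Answer: yes no yes no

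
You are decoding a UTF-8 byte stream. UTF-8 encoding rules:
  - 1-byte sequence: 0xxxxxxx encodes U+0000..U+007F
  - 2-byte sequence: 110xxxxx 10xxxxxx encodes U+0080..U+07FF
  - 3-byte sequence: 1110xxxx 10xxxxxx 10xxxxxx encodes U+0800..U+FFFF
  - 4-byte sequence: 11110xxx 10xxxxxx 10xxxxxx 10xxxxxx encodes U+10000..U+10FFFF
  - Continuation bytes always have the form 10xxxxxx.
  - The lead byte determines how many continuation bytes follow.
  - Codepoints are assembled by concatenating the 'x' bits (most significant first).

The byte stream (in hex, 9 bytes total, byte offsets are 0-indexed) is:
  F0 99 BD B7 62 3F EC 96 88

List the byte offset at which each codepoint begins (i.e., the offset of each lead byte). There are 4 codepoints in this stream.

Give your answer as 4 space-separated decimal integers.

Answer: 0 4 5 6

Derivation:
Byte[0]=F0: 4-byte lead, need 3 cont bytes. acc=0x0
Byte[1]=99: continuation. acc=(acc<<6)|0x19=0x19
Byte[2]=BD: continuation. acc=(acc<<6)|0x3D=0x67D
Byte[3]=B7: continuation. acc=(acc<<6)|0x37=0x19F77
Completed: cp=U+19F77 (starts at byte 0)
Byte[4]=62: 1-byte ASCII. cp=U+0062
Byte[5]=3F: 1-byte ASCII. cp=U+003F
Byte[6]=EC: 3-byte lead, need 2 cont bytes. acc=0xC
Byte[7]=96: continuation. acc=(acc<<6)|0x16=0x316
Byte[8]=88: continuation. acc=(acc<<6)|0x08=0xC588
Completed: cp=U+C588 (starts at byte 6)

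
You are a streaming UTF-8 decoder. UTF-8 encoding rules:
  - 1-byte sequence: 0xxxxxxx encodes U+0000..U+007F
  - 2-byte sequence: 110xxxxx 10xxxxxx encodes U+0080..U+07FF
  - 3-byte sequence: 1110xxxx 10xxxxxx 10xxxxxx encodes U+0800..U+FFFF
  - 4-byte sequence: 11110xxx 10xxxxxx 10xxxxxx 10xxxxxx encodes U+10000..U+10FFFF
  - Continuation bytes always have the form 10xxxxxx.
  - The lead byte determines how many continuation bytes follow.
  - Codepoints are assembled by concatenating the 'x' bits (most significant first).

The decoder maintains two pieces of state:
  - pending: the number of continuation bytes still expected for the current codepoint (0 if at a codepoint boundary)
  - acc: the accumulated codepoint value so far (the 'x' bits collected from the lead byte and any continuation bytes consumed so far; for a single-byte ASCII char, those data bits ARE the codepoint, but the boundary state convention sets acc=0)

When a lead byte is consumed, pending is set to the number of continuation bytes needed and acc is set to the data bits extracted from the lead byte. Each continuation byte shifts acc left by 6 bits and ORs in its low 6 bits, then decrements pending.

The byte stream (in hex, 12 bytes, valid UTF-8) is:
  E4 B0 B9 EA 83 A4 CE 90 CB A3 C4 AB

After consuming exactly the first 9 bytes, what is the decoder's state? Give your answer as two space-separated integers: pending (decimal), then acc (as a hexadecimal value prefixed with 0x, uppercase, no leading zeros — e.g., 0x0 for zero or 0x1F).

Answer: 1 0xB

Derivation:
Byte[0]=E4: 3-byte lead. pending=2, acc=0x4
Byte[1]=B0: continuation. acc=(acc<<6)|0x30=0x130, pending=1
Byte[2]=B9: continuation. acc=(acc<<6)|0x39=0x4C39, pending=0
Byte[3]=EA: 3-byte lead. pending=2, acc=0xA
Byte[4]=83: continuation. acc=(acc<<6)|0x03=0x283, pending=1
Byte[5]=A4: continuation. acc=(acc<<6)|0x24=0xA0E4, pending=0
Byte[6]=CE: 2-byte lead. pending=1, acc=0xE
Byte[7]=90: continuation. acc=(acc<<6)|0x10=0x390, pending=0
Byte[8]=CB: 2-byte lead. pending=1, acc=0xB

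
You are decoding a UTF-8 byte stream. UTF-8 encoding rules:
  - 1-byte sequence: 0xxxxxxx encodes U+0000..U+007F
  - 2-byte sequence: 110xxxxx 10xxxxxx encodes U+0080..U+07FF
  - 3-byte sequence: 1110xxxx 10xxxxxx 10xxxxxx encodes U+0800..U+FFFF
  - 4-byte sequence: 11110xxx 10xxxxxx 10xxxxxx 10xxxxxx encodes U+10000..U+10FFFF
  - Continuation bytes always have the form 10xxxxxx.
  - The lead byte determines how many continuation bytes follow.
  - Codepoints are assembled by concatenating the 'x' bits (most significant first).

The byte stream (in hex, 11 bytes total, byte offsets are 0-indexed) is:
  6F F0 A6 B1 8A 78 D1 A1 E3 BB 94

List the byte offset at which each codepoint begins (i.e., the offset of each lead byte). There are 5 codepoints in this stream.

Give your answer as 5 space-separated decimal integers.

Byte[0]=6F: 1-byte ASCII. cp=U+006F
Byte[1]=F0: 4-byte lead, need 3 cont bytes. acc=0x0
Byte[2]=A6: continuation. acc=(acc<<6)|0x26=0x26
Byte[3]=B1: continuation. acc=(acc<<6)|0x31=0x9B1
Byte[4]=8A: continuation. acc=(acc<<6)|0x0A=0x26C4A
Completed: cp=U+26C4A (starts at byte 1)
Byte[5]=78: 1-byte ASCII. cp=U+0078
Byte[6]=D1: 2-byte lead, need 1 cont bytes. acc=0x11
Byte[7]=A1: continuation. acc=(acc<<6)|0x21=0x461
Completed: cp=U+0461 (starts at byte 6)
Byte[8]=E3: 3-byte lead, need 2 cont bytes. acc=0x3
Byte[9]=BB: continuation. acc=(acc<<6)|0x3B=0xFB
Byte[10]=94: continuation. acc=(acc<<6)|0x14=0x3ED4
Completed: cp=U+3ED4 (starts at byte 8)

Answer: 0 1 5 6 8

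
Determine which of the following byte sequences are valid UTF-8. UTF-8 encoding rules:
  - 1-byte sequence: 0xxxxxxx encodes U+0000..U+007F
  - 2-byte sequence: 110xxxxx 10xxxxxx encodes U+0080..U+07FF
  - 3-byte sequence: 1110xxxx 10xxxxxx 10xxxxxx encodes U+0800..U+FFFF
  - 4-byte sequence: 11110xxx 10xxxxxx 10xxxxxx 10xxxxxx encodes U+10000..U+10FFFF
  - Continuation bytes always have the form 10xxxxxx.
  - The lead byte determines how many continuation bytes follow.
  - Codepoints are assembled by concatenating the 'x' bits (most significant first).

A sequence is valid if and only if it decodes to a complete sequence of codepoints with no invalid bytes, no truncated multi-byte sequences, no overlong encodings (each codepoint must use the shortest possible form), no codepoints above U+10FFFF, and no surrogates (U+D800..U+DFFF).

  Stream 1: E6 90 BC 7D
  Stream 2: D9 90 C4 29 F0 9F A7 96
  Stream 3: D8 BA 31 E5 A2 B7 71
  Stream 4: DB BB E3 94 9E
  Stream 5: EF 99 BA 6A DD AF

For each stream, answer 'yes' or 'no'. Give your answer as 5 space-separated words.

Answer: yes no yes yes yes

Derivation:
Stream 1: decodes cleanly. VALID
Stream 2: error at byte offset 3. INVALID
Stream 3: decodes cleanly. VALID
Stream 4: decodes cleanly. VALID
Stream 5: decodes cleanly. VALID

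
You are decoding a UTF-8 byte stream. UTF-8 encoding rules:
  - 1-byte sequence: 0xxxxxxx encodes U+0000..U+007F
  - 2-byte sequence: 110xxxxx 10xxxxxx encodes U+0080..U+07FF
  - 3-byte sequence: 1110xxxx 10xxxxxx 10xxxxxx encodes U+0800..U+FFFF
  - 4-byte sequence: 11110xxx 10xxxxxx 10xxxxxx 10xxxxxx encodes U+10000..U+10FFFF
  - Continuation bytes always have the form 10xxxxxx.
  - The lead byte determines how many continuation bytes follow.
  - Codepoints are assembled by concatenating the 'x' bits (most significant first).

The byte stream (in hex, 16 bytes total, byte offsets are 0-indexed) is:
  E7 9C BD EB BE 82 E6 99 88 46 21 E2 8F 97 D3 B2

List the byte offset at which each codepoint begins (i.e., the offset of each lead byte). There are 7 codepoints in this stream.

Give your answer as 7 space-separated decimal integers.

Byte[0]=E7: 3-byte lead, need 2 cont bytes. acc=0x7
Byte[1]=9C: continuation. acc=(acc<<6)|0x1C=0x1DC
Byte[2]=BD: continuation. acc=(acc<<6)|0x3D=0x773D
Completed: cp=U+773D (starts at byte 0)
Byte[3]=EB: 3-byte lead, need 2 cont bytes. acc=0xB
Byte[4]=BE: continuation. acc=(acc<<6)|0x3E=0x2FE
Byte[5]=82: continuation. acc=(acc<<6)|0x02=0xBF82
Completed: cp=U+BF82 (starts at byte 3)
Byte[6]=E6: 3-byte lead, need 2 cont bytes. acc=0x6
Byte[7]=99: continuation. acc=(acc<<6)|0x19=0x199
Byte[8]=88: continuation. acc=(acc<<6)|0x08=0x6648
Completed: cp=U+6648 (starts at byte 6)
Byte[9]=46: 1-byte ASCII. cp=U+0046
Byte[10]=21: 1-byte ASCII. cp=U+0021
Byte[11]=E2: 3-byte lead, need 2 cont bytes. acc=0x2
Byte[12]=8F: continuation. acc=(acc<<6)|0x0F=0x8F
Byte[13]=97: continuation. acc=(acc<<6)|0x17=0x23D7
Completed: cp=U+23D7 (starts at byte 11)
Byte[14]=D3: 2-byte lead, need 1 cont bytes. acc=0x13
Byte[15]=B2: continuation. acc=(acc<<6)|0x32=0x4F2
Completed: cp=U+04F2 (starts at byte 14)

Answer: 0 3 6 9 10 11 14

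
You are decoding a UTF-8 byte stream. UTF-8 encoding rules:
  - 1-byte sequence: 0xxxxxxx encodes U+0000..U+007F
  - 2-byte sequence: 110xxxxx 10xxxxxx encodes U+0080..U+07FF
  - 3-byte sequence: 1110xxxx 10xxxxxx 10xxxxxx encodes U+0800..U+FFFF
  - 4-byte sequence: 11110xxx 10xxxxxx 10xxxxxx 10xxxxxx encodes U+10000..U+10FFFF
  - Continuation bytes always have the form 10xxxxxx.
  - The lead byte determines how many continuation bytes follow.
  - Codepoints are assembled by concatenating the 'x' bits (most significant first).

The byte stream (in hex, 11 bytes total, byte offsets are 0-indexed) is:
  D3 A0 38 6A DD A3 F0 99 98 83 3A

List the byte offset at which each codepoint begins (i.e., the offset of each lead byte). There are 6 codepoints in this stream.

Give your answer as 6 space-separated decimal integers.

Answer: 0 2 3 4 6 10

Derivation:
Byte[0]=D3: 2-byte lead, need 1 cont bytes. acc=0x13
Byte[1]=A0: continuation. acc=(acc<<6)|0x20=0x4E0
Completed: cp=U+04E0 (starts at byte 0)
Byte[2]=38: 1-byte ASCII. cp=U+0038
Byte[3]=6A: 1-byte ASCII. cp=U+006A
Byte[4]=DD: 2-byte lead, need 1 cont bytes. acc=0x1D
Byte[5]=A3: continuation. acc=(acc<<6)|0x23=0x763
Completed: cp=U+0763 (starts at byte 4)
Byte[6]=F0: 4-byte lead, need 3 cont bytes. acc=0x0
Byte[7]=99: continuation. acc=(acc<<6)|0x19=0x19
Byte[8]=98: continuation. acc=(acc<<6)|0x18=0x658
Byte[9]=83: continuation. acc=(acc<<6)|0x03=0x19603
Completed: cp=U+19603 (starts at byte 6)
Byte[10]=3A: 1-byte ASCII. cp=U+003A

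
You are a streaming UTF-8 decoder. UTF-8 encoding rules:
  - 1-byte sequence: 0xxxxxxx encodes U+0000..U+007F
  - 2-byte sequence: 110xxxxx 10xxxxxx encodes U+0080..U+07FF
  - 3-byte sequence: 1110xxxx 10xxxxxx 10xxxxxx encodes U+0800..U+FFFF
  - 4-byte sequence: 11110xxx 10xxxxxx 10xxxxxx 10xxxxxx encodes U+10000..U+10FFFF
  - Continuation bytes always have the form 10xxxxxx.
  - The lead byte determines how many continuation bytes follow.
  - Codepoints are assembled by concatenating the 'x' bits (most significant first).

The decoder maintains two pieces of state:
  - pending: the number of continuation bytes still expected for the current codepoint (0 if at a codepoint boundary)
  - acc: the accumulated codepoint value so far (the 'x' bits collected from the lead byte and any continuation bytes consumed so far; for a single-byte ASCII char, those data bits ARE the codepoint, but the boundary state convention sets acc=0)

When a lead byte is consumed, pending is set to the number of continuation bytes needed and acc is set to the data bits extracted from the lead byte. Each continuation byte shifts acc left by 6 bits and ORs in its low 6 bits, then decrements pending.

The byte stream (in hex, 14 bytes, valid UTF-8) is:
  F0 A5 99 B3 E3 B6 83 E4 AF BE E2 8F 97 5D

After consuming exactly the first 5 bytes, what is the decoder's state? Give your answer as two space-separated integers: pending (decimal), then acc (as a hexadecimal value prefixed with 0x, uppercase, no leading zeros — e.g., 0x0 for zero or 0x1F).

Answer: 2 0x3

Derivation:
Byte[0]=F0: 4-byte lead. pending=3, acc=0x0
Byte[1]=A5: continuation. acc=(acc<<6)|0x25=0x25, pending=2
Byte[2]=99: continuation. acc=(acc<<6)|0x19=0x959, pending=1
Byte[3]=B3: continuation. acc=(acc<<6)|0x33=0x25673, pending=0
Byte[4]=E3: 3-byte lead. pending=2, acc=0x3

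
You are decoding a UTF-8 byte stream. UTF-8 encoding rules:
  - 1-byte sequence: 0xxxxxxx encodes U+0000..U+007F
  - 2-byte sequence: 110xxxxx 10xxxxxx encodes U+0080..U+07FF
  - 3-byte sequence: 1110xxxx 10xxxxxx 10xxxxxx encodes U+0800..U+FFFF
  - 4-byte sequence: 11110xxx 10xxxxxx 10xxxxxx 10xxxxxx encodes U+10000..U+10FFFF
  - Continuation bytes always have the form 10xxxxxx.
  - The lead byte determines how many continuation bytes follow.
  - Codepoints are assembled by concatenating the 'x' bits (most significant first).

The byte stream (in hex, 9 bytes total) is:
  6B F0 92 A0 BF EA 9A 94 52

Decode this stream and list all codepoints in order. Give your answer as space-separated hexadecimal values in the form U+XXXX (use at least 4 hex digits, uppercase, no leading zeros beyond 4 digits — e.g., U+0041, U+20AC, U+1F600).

Answer: U+006B U+1283F U+A694 U+0052

Derivation:
Byte[0]=6B: 1-byte ASCII. cp=U+006B
Byte[1]=F0: 4-byte lead, need 3 cont bytes. acc=0x0
Byte[2]=92: continuation. acc=(acc<<6)|0x12=0x12
Byte[3]=A0: continuation. acc=(acc<<6)|0x20=0x4A0
Byte[4]=BF: continuation. acc=(acc<<6)|0x3F=0x1283F
Completed: cp=U+1283F (starts at byte 1)
Byte[5]=EA: 3-byte lead, need 2 cont bytes. acc=0xA
Byte[6]=9A: continuation. acc=(acc<<6)|0x1A=0x29A
Byte[7]=94: continuation. acc=(acc<<6)|0x14=0xA694
Completed: cp=U+A694 (starts at byte 5)
Byte[8]=52: 1-byte ASCII. cp=U+0052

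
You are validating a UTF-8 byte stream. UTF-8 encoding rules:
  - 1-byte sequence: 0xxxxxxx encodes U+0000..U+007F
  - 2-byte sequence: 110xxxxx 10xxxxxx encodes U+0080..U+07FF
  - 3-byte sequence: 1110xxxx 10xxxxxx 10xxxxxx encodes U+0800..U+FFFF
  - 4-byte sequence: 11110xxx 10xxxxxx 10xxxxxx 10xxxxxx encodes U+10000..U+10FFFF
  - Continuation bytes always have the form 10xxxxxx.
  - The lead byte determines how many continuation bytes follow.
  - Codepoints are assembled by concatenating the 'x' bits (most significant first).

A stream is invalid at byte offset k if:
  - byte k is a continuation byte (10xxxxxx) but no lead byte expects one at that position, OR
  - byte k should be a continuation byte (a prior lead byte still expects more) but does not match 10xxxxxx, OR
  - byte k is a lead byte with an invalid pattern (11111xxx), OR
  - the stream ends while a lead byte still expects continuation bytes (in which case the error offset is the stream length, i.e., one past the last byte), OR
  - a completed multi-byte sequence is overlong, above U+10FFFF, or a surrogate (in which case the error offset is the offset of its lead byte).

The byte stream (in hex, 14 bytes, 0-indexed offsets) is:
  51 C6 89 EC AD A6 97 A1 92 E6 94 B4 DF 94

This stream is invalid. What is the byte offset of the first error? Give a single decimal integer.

Byte[0]=51: 1-byte ASCII. cp=U+0051
Byte[1]=C6: 2-byte lead, need 1 cont bytes. acc=0x6
Byte[2]=89: continuation. acc=(acc<<6)|0x09=0x189
Completed: cp=U+0189 (starts at byte 1)
Byte[3]=EC: 3-byte lead, need 2 cont bytes. acc=0xC
Byte[4]=AD: continuation. acc=(acc<<6)|0x2D=0x32D
Byte[5]=A6: continuation. acc=(acc<<6)|0x26=0xCB66
Completed: cp=U+CB66 (starts at byte 3)
Byte[6]=97: INVALID lead byte (not 0xxx/110x/1110/11110)

Answer: 6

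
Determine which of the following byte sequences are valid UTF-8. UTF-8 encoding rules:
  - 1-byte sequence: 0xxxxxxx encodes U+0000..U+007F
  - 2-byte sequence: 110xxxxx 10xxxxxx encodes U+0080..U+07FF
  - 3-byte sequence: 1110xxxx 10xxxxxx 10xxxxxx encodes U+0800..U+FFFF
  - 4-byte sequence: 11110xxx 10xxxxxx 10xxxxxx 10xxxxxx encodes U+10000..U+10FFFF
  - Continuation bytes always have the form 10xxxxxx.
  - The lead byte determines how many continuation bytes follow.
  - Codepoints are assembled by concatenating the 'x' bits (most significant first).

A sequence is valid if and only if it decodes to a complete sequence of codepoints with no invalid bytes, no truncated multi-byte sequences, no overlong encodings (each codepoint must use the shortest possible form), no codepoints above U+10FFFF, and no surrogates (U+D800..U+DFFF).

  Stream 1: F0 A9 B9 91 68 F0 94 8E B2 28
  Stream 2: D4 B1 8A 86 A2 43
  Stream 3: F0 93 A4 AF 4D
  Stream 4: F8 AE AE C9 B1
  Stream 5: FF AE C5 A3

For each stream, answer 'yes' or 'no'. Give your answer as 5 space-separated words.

Answer: yes no yes no no

Derivation:
Stream 1: decodes cleanly. VALID
Stream 2: error at byte offset 2. INVALID
Stream 3: decodes cleanly. VALID
Stream 4: error at byte offset 0. INVALID
Stream 5: error at byte offset 0. INVALID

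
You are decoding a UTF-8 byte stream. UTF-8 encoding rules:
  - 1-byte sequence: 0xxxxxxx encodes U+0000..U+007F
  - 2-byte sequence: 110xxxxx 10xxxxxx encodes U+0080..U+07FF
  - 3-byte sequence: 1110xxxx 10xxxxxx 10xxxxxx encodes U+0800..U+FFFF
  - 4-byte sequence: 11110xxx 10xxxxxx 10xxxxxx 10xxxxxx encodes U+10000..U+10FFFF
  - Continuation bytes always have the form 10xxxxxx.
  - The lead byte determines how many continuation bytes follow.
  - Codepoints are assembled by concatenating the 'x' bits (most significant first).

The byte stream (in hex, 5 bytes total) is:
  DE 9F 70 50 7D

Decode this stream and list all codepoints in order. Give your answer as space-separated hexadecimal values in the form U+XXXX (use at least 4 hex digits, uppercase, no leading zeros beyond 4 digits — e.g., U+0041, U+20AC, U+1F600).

Byte[0]=DE: 2-byte lead, need 1 cont bytes. acc=0x1E
Byte[1]=9F: continuation. acc=(acc<<6)|0x1F=0x79F
Completed: cp=U+079F (starts at byte 0)
Byte[2]=70: 1-byte ASCII. cp=U+0070
Byte[3]=50: 1-byte ASCII. cp=U+0050
Byte[4]=7D: 1-byte ASCII. cp=U+007D

Answer: U+079F U+0070 U+0050 U+007D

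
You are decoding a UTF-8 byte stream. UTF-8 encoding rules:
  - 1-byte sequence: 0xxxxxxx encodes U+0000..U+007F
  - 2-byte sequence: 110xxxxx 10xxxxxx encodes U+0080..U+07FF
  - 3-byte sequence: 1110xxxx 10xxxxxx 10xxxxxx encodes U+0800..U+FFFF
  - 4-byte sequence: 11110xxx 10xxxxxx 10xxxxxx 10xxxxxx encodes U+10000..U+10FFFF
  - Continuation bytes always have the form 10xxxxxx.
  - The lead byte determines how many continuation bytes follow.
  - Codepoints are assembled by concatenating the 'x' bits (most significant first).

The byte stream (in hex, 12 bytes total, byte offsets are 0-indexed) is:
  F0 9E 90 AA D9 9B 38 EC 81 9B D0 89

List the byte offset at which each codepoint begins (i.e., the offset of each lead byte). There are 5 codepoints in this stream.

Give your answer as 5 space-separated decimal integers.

Byte[0]=F0: 4-byte lead, need 3 cont bytes. acc=0x0
Byte[1]=9E: continuation. acc=(acc<<6)|0x1E=0x1E
Byte[2]=90: continuation. acc=(acc<<6)|0x10=0x790
Byte[3]=AA: continuation. acc=(acc<<6)|0x2A=0x1E42A
Completed: cp=U+1E42A (starts at byte 0)
Byte[4]=D9: 2-byte lead, need 1 cont bytes. acc=0x19
Byte[5]=9B: continuation. acc=(acc<<6)|0x1B=0x65B
Completed: cp=U+065B (starts at byte 4)
Byte[6]=38: 1-byte ASCII. cp=U+0038
Byte[7]=EC: 3-byte lead, need 2 cont bytes. acc=0xC
Byte[8]=81: continuation. acc=(acc<<6)|0x01=0x301
Byte[9]=9B: continuation. acc=(acc<<6)|0x1B=0xC05B
Completed: cp=U+C05B (starts at byte 7)
Byte[10]=D0: 2-byte lead, need 1 cont bytes. acc=0x10
Byte[11]=89: continuation. acc=(acc<<6)|0x09=0x409
Completed: cp=U+0409 (starts at byte 10)

Answer: 0 4 6 7 10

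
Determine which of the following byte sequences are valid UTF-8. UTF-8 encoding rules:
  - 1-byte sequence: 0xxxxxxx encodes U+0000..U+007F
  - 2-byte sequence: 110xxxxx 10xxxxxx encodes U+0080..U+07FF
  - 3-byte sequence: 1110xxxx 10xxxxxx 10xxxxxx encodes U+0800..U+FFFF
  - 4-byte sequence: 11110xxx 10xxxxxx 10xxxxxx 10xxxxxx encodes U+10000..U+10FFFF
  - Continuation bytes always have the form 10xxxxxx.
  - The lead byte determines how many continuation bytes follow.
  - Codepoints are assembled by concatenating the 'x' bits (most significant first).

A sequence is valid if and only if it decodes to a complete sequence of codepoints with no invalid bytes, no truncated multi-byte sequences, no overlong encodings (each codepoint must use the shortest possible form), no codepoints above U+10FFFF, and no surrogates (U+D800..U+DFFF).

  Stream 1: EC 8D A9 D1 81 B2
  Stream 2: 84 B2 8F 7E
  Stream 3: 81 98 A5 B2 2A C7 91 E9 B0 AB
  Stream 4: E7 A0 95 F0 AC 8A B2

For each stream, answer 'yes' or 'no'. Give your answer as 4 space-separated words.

Stream 1: error at byte offset 5. INVALID
Stream 2: error at byte offset 0. INVALID
Stream 3: error at byte offset 0. INVALID
Stream 4: decodes cleanly. VALID

Answer: no no no yes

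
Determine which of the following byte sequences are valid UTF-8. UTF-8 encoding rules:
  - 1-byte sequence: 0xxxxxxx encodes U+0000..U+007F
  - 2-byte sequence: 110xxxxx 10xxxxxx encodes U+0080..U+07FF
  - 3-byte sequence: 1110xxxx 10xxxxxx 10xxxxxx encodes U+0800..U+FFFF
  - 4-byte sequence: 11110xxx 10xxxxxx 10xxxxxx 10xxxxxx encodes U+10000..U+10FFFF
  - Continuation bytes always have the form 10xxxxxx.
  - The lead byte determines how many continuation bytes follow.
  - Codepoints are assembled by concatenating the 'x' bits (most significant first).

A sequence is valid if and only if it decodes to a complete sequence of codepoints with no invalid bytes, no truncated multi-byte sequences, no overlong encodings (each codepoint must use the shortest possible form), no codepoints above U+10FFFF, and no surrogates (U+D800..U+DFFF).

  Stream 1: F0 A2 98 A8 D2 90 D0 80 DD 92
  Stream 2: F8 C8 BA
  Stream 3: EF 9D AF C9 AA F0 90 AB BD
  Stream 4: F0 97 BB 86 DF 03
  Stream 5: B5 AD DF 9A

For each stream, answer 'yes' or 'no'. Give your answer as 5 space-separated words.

Stream 1: decodes cleanly. VALID
Stream 2: error at byte offset 0. INVALID
Stream 3: decodes cleanly. VALID
Stream 4: error at byte offset 5. INVALID
Stream 5: error at byte offset 0. INVALID

Answer: yes no yes no no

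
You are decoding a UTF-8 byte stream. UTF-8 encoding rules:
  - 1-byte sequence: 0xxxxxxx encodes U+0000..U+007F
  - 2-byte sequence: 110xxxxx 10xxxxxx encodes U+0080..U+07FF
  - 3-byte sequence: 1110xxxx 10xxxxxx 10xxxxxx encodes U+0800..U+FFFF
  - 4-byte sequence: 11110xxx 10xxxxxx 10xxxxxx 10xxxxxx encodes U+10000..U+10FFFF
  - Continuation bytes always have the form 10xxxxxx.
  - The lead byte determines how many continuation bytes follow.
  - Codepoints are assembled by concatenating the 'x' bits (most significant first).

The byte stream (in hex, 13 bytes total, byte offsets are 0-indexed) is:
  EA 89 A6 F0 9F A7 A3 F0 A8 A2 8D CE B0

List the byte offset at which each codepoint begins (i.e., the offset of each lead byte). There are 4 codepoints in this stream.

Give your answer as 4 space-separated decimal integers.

Answer: 0 3 7 11

Derivation:
Byte[0]=EA: 3-byte lead, need 2 cont bytes. acc=0xA
Byte[1]=89: continuation. acc=(acc<<6)|0x09=0x289
Byte[2]=A6: continuation. acc=(acc<<6)|0x26=0xA266
Completed: cp=U+A266 (starts at byte 0)
Byte[3]=F0: 4-byte lead, need 3 cont bytes. acc=0x0
Byte[4]=9F: continuation. acc=(acc<<6)|0x1F=0x1F
Byte[5]=A7: continuation. acc=(acc<<6)|0x27=0x7E7
Byte[6]=A3: continuation. acc=(acc<<6)|0x23=0x1F9E3
Completed: cp=U+1F9E3 (starts at byte 3)
Byte[7]=F0: 4-byte lead, need 3 cont bytes. acc=0x0
Byte[8]=A8: continuation. acc=(acc<<6)|0x28=0x28
Byte[9]=A2: continuation. acc=(acc<<6)|0x22=0xA22
Byte[10]=8D: continuation. acc=(acc<<6)|0x0D=0x2888D
Completed: cp=U+2888D (starts at byte 7)
Byte[11]=CE: 2-byte lead, need 1 cont bytes. acc=0xE
Byte[12]=B0: continuation. acc=(acc<<6)|0x30=0x3B0
Completed: cp=U+03B0 (starts at byte 11)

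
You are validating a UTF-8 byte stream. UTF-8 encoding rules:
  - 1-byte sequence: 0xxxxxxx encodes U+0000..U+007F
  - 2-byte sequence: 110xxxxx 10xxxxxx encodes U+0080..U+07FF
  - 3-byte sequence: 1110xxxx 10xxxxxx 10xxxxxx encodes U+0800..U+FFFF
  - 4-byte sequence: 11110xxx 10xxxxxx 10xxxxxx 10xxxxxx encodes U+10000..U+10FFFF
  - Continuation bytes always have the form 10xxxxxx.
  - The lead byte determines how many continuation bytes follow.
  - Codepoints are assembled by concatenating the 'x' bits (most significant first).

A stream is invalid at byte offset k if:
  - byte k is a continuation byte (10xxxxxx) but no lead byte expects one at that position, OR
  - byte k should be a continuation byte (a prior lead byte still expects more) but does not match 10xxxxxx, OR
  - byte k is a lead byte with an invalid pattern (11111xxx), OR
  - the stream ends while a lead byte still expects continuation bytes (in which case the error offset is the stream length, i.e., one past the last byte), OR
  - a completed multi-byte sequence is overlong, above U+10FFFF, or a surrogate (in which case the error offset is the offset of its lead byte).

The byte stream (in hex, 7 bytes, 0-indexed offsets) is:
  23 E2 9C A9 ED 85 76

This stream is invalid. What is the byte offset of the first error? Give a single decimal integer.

Byte[0]=23: 1-byte ASCII. cp=U+0023
Byte[1]=E2: 3-byte lead, need 2 cont bytes. acc=0x2
Byte[2]=9C: continuation. acc=(acc<<6)|0x1C=0x9C
Byte[3]=A9: continuation. acc=(acc<<6)|0x29=0x2729
Completed: cp=U+2729 (starts at byte 1)
Byte[4]=ED: 3-byte lead, need 2 cont bytes. acc=0xD
Byte[5]=85: continuation. acc=(acc<<6)|0x05=0x345
Byte[6]=76: expected 10xxxxxx continuation. INVALID

Answer: 6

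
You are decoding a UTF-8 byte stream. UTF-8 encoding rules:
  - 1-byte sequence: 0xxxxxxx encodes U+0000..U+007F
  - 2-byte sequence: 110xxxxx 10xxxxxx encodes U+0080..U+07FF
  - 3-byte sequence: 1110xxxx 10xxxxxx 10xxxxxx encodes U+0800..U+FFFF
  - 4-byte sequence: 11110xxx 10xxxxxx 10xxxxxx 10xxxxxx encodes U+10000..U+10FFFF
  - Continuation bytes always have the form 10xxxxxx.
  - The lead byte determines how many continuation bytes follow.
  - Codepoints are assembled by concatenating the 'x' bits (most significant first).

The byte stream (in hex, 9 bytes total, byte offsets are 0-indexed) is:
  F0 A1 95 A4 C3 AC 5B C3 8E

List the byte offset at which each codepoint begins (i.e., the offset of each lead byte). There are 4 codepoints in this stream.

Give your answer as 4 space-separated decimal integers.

Byte[0]=F0: 4-byte lead, need 3 cont bytes. acc=0x0
Byte[1]=A1: continuation. acc=(acc<<6)|0x21=0x21
Byte[2]=95: continuation. acc=(acc<<6)|0x15=0x855
Byte[3]=A4: continuation. acc=(acc<<6)|0x24=0x21564
Completed: cp=U+21564 (starts at byte 0)
Byte[4]=C3: 2-byte lead, need 1 cont bytes. acc=0x3
Byte[5]=AC: continuation. acc=(acc<<6)|0x2C=0xEC
Completed: cp=U+00EC (starts at byte 4)
Byte[6]=5B: 1-byte ASCII. cp=U+005B
Byte[7]=C3: 2-byte lead, need 1 cont bytes. acc=0x3
Byte[8]=8E: continuation. acc=(acc<<6)|0x0E=0xCE
Completed: cp=U+00CE (starts at byte 7)

Answer: 0 4 6 7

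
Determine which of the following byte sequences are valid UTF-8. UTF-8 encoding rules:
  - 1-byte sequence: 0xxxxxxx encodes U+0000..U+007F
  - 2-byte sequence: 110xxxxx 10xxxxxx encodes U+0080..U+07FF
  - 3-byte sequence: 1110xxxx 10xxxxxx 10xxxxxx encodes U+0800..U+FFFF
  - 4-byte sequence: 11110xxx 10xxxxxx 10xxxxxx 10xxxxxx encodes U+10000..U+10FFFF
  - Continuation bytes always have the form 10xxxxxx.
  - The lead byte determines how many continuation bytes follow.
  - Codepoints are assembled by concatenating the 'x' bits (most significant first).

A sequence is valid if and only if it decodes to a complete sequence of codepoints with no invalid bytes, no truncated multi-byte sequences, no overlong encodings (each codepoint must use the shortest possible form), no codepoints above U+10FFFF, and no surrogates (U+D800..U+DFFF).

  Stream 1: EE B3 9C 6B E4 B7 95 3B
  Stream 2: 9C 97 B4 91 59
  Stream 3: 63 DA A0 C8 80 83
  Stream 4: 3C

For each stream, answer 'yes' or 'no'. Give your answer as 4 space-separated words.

Stream 1: decodes cleanly. VALID
Stream 2: error at byte offset 0. INVALID
Stream 3: error at byte offset 5. INVALID
Stream 4: decodes cleanly. VALID

Answer: yes no no yes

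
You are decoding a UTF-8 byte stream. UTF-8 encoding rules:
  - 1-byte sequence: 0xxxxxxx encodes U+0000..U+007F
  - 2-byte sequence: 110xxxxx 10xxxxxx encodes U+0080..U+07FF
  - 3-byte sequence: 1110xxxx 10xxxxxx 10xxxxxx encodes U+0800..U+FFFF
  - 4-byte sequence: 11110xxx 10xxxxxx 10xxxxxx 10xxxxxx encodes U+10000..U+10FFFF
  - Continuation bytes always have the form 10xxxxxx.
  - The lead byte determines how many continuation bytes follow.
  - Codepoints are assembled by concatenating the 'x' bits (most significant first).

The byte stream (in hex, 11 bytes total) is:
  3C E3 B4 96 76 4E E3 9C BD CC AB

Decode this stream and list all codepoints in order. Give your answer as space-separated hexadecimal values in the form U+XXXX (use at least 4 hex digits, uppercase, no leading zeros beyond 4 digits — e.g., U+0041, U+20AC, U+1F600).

Byte[0]=3C: 1-byte ASCII. cp=U+003C
Byte[1]=E3: 3-byte lead, need 2 cont bytes. acc=0x3
Byte[2]=B4: continuation. acc=(acc<<6)|0x34=0xF4
Byte[3]=96: continuation. acc=(acc<<6)|0x16=0x3D16
Completed: cp=U+3D16 (starts at byte 1)
Byte[4]=76: 1-byte ASCII. cp=U+0076
Byte[5]=4E: 1-byte ASCII. cp=U+004E
Byte[6]=E3: 3-byte lead, need 2 cont bytes. acc=0x3
Byte[7]=9C: continuation. acc=(acc<<6)|0x1C=0xDC
Byte[8]=BD: continuation. acc=(acc<<6)|0x3D=0x373D
Completed: cp=U+373D (starts at byte 6)
Byte[9]=CC: 2-byte lead, need 1 cont bytes. acc=0xC
Byte[10]=AB: continuation. acc=(acc<<6)|0x2B=0x32B
Completed: cp=U+032B (starts at byte 9)

Answer: U+003C U+3D16 U+0076 U+004E U+373D U+032B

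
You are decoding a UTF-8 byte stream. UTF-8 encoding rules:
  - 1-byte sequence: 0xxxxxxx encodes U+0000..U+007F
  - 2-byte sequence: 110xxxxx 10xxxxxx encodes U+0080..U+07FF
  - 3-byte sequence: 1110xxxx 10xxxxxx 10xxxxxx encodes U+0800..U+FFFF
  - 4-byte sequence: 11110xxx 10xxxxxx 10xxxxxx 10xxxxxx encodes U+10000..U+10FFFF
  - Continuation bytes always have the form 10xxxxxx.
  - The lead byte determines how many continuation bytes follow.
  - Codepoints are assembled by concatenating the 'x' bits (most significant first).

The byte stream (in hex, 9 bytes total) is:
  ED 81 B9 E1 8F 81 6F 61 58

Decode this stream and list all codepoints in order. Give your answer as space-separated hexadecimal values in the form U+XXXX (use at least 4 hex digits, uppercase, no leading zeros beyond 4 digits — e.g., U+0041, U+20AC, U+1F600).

Answer: U+D079 U+13C1 U+006F U+0061 U+0058

Derivation:
Byte[0]=ED: 3-byte lead, need 2 cont bytes. acc=0xD
Byte[1]=81: continuation. acc=(acc<<6)|0x01=0x341
Byte[2]=B9: continuation. acc=(acc<<6)|0x39=0xD079
Completed: cp=U+D079 (starts at byte 0)
Byte[3]=E1: 3-byte lead, need 2 cont bytes. acc=0x1
Byte[4]=8F: continuation. acc=(acc<<6)|0x0F=0x4F
Byte[5]=81: continuation. acc=(acc<<6)|0x01=0x13C1
Completed: cp=U+13C1 (starts at byte 3)
Byte[6]=6F: 1-byte ASCII. cp=U+006F
Byte[7]=61: 1-byte ASCII. cp=U+0061
Byte[8]=58: 1-byte ASCII. cp=U+0058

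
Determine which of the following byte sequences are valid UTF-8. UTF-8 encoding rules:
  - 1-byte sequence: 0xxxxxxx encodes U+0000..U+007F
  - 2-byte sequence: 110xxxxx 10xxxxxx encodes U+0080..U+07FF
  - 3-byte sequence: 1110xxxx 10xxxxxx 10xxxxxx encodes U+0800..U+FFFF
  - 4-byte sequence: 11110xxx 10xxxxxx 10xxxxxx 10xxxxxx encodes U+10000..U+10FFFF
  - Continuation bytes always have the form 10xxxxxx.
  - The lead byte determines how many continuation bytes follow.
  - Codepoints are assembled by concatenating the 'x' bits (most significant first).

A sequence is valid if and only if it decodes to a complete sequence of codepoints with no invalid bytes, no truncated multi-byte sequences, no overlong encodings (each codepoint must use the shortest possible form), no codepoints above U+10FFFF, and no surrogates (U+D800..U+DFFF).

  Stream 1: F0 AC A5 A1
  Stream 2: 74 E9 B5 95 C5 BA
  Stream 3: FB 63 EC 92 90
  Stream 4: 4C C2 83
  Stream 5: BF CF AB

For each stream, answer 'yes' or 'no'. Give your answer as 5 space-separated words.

Stream 1: decodes cleanly. VALID
Stream 2: decodes cleanly. VALID
Stream 3: error at byte offset 0. INVALID
Stream 4: decodes cleanly. VALID
Stream 5: error at byte offset 0. INVALID

Answer: yes yes no yes no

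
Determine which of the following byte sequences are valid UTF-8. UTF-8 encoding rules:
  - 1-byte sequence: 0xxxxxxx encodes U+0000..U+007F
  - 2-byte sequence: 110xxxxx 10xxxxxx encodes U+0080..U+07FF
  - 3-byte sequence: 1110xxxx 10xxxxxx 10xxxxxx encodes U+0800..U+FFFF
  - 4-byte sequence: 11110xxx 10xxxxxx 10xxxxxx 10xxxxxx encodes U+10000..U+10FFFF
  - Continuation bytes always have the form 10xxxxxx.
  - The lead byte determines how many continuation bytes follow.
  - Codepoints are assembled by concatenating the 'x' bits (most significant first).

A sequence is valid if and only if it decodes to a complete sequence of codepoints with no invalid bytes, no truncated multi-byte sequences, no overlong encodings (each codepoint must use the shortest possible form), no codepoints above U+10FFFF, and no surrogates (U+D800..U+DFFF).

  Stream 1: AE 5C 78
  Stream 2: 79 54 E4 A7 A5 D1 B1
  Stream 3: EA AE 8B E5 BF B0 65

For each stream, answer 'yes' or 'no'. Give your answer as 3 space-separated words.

Stream 1: error at byte offset 0. INVALID
Stream 2: decodes cleanly. VALID
Stream 3: decodes cleanly. VALID

Answer: no yes yes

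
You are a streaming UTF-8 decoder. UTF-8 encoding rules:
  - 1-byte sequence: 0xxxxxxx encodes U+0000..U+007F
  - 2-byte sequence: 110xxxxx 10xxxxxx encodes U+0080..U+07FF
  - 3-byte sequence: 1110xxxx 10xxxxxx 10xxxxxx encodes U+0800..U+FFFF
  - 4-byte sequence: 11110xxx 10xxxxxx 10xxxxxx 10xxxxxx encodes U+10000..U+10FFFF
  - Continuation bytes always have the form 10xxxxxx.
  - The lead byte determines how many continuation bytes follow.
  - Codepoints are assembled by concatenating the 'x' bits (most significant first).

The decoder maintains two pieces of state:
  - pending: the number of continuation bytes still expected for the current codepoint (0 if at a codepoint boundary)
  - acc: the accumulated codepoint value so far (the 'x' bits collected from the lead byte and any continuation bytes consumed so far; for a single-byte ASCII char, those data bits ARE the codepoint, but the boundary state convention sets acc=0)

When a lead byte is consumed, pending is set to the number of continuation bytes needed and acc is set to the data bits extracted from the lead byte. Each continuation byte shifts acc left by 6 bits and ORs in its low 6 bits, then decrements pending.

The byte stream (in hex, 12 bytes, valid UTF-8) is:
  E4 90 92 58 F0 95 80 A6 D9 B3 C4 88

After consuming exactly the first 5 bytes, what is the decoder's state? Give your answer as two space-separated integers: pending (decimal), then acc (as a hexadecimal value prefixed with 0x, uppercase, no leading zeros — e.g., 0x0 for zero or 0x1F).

Answer: 3 0x0

Derivation:
Byte[0]=E4: 3-byte lead. pending=2, acc=0x4
Byte[1]=90: continuation. acc=(acc<<6)|0x10=0x110, pending=1
Byte[2]=92: continuation. acc=(acc<<6)|0x12=0x4412, pending=0
Byte[3]=58: 1-byte. pending=0, acc=0x0
Byte[4]=F0: 4-byte lead. pending=3, acc=0x0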